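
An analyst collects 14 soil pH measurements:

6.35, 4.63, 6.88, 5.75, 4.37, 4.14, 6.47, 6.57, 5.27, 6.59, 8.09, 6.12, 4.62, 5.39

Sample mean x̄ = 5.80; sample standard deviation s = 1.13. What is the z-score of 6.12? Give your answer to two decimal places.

z = (6.12 − 5.80) / 1.13 = 0.28.

0.28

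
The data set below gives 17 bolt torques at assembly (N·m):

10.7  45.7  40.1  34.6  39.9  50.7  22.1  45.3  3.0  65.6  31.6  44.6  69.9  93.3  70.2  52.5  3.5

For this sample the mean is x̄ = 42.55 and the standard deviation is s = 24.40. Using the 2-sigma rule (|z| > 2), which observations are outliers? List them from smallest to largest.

93.3

Cutoffs at x̄ ± 2s: 42.55 ± 2·24.40 = [-6.25, 91.35].
93.3: z = 2.08, |z| > 2 → outlier.
Every other value lies within [-6.25, 91.35].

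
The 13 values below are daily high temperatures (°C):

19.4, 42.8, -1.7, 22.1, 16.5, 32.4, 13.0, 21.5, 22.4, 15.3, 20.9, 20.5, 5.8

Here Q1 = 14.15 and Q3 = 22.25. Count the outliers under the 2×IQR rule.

1

IQR = 8.10; fences at 14.15 − 16.20 = -2.05 and 22.25 + 16.20 = 38.45.
Outside the cutoffs: 42.8.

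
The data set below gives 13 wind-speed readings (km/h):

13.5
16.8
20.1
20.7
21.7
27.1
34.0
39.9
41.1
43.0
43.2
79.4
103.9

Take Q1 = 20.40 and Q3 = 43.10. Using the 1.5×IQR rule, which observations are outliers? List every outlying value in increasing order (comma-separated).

79.4, 103.9

IQR = Q3 − Q1 = 43.10 − 20.40 = 22.70.
Lower fence = Q1 − 1.5·IQR = 20.40 − 34.05 = -13.65.
Upper fence = Q3 + 1.5·IQR = 43.10 + 34.05 = 77.15.
79.4 > 77.15 → outlier.
103.9 > 77.15 → outlier.
All remaining values lie within [-13.65, 77.15].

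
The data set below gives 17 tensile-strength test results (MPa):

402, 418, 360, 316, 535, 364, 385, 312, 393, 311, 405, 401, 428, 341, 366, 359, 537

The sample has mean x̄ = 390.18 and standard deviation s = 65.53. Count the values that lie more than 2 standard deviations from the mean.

2

Cutoffs: x̄ ± 2s = [259.12, 521.24].
Outside the cutoffs: 535, 537.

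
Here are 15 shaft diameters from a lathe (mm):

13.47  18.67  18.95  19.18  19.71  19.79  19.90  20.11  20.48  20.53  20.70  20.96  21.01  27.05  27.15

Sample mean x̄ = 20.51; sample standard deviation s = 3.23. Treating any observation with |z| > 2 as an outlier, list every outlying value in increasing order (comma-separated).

Cutoffs at x̄ ± 2s: 20.51 ± 2·3.23 = [14.05, 26.97].
13.47: z = -2.18, |z| > 2 → outlier.
27.05: z = 2.02, |z| > 2 → outlier.
27.15: z = 2.06, |z| > 2 → outlier.
Every other value lies within [14.05, 26.97].

13.47, 27.05, 27.15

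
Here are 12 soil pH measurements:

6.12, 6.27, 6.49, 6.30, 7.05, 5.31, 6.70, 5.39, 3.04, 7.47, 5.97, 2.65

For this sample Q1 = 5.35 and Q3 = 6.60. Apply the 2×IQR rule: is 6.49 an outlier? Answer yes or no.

IQR = Q3 − Q1 = 6.60 − 5.35 = 1.25.
Lower fence = Q1 − 2·IQR = 5.35 − 2.50 = 2.85.
Upper fence = Q3 + 2·IQR = 6.60 + 2.50 = 9.10.
6.49 lies within [2.85, 9.10].

no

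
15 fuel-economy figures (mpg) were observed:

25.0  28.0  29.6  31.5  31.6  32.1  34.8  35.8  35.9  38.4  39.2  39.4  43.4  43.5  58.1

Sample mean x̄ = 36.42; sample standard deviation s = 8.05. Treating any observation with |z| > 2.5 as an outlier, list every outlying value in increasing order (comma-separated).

58.1

Cutoffs at x̄ ± 2.5s: 36.42 ± 2.5·8.05 = [16.295, 56.545].
58.1: z = 2.69, |z| > 2.5 → outlier.
Every other value lies within [16.295, 56.545].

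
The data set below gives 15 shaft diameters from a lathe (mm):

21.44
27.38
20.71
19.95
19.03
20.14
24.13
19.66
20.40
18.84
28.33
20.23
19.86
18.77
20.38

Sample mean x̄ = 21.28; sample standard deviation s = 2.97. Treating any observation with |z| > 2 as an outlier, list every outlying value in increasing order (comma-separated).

Cutoffs at x̄ ± 2s: 21.28 ± 2·2.97 = [15.34, 27.22].
27.38: z = 2.05, |z| > 2 → outlier.
28.33: z = 2.37, |z| > 2 → outlier.
Every other value lies within [15.34, 27.22].

27.38, 28.33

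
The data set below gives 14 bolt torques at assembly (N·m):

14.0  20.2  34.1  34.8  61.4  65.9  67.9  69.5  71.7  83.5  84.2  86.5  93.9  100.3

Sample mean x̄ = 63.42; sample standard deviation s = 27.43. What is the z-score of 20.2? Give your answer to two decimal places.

z = (20.2 − 63.42) / 27.43 = -1.58.

-1.58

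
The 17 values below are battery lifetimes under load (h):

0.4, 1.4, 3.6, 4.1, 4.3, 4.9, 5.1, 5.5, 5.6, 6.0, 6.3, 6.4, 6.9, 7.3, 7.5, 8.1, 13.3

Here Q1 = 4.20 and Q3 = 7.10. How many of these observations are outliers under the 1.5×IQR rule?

1

IQR = 2.90; fences at 4.20 − 4.35 = -0.15 and 7.10 + 4.35 = 11.45.
Outside the cutoffs: 13.3.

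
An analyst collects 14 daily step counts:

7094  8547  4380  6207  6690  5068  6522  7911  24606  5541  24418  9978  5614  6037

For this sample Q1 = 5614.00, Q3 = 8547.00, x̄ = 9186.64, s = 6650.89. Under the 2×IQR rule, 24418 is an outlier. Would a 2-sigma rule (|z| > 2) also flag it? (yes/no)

yes

z = (24418 − 9186.64) / 6650.89 = 2.29.
|z| = 2.29 > 2.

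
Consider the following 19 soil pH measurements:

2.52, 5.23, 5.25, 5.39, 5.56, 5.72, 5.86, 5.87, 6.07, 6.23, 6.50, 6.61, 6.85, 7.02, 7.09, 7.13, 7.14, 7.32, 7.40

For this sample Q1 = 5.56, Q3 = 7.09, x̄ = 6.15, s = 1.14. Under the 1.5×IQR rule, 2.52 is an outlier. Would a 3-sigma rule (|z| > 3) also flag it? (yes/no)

yes

z = (2.52 − 6.15) / 1.14 = -3.18.
|z| = 3.18 > 3.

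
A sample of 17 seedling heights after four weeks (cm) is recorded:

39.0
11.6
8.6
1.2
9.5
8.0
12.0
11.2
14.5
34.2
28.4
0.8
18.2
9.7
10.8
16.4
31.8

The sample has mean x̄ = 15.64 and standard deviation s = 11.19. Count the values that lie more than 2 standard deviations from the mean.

Cutoffs: x̄ ± 2s = [-6.74, 38.02].
Outside the cutoffs: 39.0.

1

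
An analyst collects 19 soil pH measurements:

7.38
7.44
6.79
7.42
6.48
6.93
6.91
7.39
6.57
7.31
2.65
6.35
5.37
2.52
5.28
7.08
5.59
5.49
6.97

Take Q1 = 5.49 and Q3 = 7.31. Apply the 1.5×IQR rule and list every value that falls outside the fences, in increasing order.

2.52, 2.65

IQR = Q3 − Q1 = 7.31 − 5.49 = 1.82.
Lower fence = Q1 − 1.5·IQR = 5.49 − 2.73 = 2.76.
Upper fence = Q3 + 1.5·IQR = 7.31 + 2.73 = 10.04.
2.52 < 2.76 → outlier.
2.65 < 2.76 → outlier.
All remaining values lie within [2.76, 10.04].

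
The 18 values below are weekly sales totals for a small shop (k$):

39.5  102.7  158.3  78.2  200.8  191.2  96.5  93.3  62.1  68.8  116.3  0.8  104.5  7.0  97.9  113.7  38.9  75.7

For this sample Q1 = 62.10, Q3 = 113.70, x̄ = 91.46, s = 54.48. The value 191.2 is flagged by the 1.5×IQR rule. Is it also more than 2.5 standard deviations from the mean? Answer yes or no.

no

z = (191.2 − 91.46) / 54.48 = 1.83.
|z| = 1.83 ≤ 2.5.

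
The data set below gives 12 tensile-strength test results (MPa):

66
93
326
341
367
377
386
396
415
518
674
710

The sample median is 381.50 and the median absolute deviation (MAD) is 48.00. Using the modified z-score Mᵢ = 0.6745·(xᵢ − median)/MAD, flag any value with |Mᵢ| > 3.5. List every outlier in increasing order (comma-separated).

66, 93, 674, 710

|Mᵢ| > 3.5 ⇔ |xᵢ − 381.50| > 3.5·48.00/0.6745 = 249.07.
So outliers lie outside [132.43, 630.57].
66: M = -4.43 → outlier.
93: M = -4.05 → outlier.
674: M = 4.11 → outlier.
710: M = 4.62 → outlier.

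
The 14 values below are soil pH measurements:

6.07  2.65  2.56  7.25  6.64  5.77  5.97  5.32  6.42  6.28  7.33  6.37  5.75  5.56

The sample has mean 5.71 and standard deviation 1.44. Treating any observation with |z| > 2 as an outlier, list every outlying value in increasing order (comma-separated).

Cutoffs at x̄ ± 2s: 5.71 ± 2·1.44 = [2.83, 8.59].
2.56: z = -2.19, |z| > 2 → outlier.
2.65: z = -2.13, |z| > 2 → outlier.
Every other value lies within [2.83, 8.59].

2.56, 2.65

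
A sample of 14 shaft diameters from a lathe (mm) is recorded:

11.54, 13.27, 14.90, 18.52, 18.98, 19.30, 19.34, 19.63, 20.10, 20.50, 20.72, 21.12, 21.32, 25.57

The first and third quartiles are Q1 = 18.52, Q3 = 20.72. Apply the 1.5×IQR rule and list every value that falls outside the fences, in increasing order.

11.54, 13.27, 14.90, 25.57

IQR = Q3 − Q1 = 20.72 − 18.52 = 2.20.
Lower fence = Q1 − 1.5·IQR = 18.52 − 3.30 = 15.22.
Upper fence = Q3 + 1.5·IQR = 20.72 + 3.30 = 24.02.
11.54 < 15.22 → outlier.
13.27 < 15.22 → outlier.
14.90 < 15.22 → outlier.
25.57 > 24.02 → outlier.
All remaining values lie within [15.22, 24.02].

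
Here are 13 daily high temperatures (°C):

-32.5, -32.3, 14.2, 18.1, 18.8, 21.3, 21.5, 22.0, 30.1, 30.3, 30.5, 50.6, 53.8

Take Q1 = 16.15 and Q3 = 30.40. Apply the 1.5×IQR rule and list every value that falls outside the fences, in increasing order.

-32.5, -32.3, 53.8

IQR = Q3 − Q1 = 30.40 − 16.15 = 14.25.
Lower fence = Q1 − 1.5·IQR = 16.15 − 21.375 = -5.225.
Upper fence = Q3 + 1.5·IQR = 30.40 + 21.375 = 51.775.
-32.5 < -5.225 → outlier.
-32.3 < -5.225 → outlier.
53.8 > 51.775 → outlier.
All remaining values lie within [-5.225, 51.775].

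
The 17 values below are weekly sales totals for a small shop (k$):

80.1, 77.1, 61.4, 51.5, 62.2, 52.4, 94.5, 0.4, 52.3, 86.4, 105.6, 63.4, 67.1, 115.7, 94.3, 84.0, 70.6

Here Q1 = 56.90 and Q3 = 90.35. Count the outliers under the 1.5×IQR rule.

IQR = 33.45; fences at 56.90 − 50.175 = 6.725 and 90.35 + 50.175 = 140.525.
Outside the cutoffs: 0.4.

1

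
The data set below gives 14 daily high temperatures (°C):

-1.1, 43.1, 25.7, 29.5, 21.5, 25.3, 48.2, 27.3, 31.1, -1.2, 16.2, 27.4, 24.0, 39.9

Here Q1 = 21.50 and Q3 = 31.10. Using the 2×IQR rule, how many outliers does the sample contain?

IQR = 9.60; fences at 21.50 − 19.20 = 2.30 and 31.10 + 19.20 = 50.30.
Outside the cutoffs: -1.2, -1.1.

2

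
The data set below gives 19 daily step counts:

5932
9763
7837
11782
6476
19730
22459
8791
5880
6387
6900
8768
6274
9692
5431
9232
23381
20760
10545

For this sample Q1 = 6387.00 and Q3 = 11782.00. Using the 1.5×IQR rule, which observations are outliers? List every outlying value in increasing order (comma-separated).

20760, 22459, 23381

IQR = Q3 − Q1 = 11782.00 − 6387.00 = 5395.00.
Lower fence = Q1 − 1.5·IQR = 6387.00 − 8092.50 = -1705.50.
Upper fence = Q3 + 1.5·IQR = 11782.00 + 8092.50 = 19874.50.
20760 > 19874.50 → outlier.
22459 > 19874.50 → outlier.
23381 > 19874.50 → outlier.
All remaining values lie within [-1705.50, 19874.50].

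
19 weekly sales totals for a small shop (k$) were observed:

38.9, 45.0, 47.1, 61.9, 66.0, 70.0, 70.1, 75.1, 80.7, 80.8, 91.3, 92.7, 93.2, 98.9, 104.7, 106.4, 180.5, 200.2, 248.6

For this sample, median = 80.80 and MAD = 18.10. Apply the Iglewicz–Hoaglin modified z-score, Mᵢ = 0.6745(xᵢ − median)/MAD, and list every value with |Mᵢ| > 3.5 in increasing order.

180.5, 200.2, 248.6

|Mᵢ| > 3.5 ⇔ |xᵢ − 80.80| > 3.5·18.10/0.6745 = 93.92.
So outliers lie outside [-13.12, 174.72].
180.5: M = 3.72 → outlier.
200.2: M = 4.45 → outlier.
248.6: M = 6.25 → outlier.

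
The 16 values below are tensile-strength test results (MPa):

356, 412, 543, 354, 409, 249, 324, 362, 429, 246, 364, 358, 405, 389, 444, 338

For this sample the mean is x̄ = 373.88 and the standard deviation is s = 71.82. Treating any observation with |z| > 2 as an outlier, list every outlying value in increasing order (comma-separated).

543

Cutoffs at x̄ ± 2s: 373.88 ± 2·71.82 = [230.24, 517.52].
543: z = 2.35, |z| > 2 → outlier.
Every other value lies within [230.24, 517.52].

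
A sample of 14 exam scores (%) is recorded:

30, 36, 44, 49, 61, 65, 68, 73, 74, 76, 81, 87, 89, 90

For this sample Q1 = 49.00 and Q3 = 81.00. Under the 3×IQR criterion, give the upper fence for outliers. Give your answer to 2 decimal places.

177.00

IQR = Q3 − Q1 = 81.00 − 49.00 = 32.00.
Lower fence = Q1 − 3·IQR = 49.00 − 96.00 = -47.00.
Upper fence = Q3 + 3·IQR = 81.00 + 96.00 = 177.00.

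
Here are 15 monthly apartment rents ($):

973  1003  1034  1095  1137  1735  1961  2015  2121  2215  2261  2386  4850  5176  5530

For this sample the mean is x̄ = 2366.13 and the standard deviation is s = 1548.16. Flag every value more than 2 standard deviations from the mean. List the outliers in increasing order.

5530

Cutoffs at x̄ ± 2s: 2366.13 ± 2·1548.16 = [-730.19, 5462.45].
5530: z = 2.04, |z| > 2 → outlier.
Every other value lies within [-730.19, 5462.45].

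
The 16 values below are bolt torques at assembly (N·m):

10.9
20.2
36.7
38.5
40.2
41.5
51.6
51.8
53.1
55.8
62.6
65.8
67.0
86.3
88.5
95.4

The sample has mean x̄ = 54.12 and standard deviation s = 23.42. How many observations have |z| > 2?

Cutoffs: x̄ ± 2s = [7.28, 100.96].
Every value lies within the cutoffs.

0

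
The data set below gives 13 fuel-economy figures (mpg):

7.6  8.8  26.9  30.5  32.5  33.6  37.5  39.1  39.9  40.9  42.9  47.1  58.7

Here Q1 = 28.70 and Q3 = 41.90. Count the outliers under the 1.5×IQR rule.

IQR = 13.20; fences at 28.70 − 19.80 = 8.90 and 41.90 + 19.80 = 61.70.
Outside the cutoffs: 7.6, 8.8.

2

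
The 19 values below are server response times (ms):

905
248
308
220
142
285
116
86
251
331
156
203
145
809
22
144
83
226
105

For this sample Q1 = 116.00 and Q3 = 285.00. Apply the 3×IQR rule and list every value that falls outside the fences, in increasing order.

IQR = Q3 − Q1 = 285.00 − 116.00 = 169.00.
Lower fence = Q1 − 3·IQR = 116.00 − 507.00 = -391.00.
Upper fence = Q3 + 3·IQR = 285.00 + 507.00 = 792.00.
809 > 792.00 → outlier.
905 > 792.00 → outlier.
All remaining values lie within [-391.00, 792.00].

809, 905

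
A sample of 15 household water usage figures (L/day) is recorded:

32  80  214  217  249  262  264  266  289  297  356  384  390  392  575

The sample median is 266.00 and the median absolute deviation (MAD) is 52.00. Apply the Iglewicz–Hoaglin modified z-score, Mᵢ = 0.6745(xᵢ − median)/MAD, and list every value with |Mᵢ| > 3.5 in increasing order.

|Mᵢ| > 3.5 ⇔ |xᵢ − 266.00| > 3.5·52.00/0.6745 = 269.83.
So outliers lie outside [-3.83, 535.83].
575: M = 4.01 → outlier.

575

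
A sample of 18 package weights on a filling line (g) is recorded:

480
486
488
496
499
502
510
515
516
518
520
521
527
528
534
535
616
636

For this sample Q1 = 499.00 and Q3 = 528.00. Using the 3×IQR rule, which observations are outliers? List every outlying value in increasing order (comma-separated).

616, 636

IQR = Q3 − Q1 = 528.00 − 499.00 = 29.00.
Lower fence = Q1 − 3·IQR = 499.00 − 87.00 = 412.00.
Upper fence = Q3 + 3·IQR = 528.00 + 87.00 = 615.00.
616 > 615.00 → outlier.
636 > 615.00 → outlier.
All remaining values lie within [412.00, 615.00].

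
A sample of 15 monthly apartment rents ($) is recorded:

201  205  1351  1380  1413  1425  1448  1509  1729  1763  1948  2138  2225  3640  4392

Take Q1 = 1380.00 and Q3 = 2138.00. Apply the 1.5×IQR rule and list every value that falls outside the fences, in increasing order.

201, 205, 3640, 4392

IQR = Q3 − Q1 = 2138.00 − 1380.00 = 758.00.
Lower fence = Q1 − 1.5·IQR = 1380.00 − 1137.00 = 243.00.
Upper fence = Q3 + 1.5·IQR = 2138.00 + 1137.00 = 3275.00.
201 < 243.00 → outlier.
205 < 243.00 → outlier.
3640 > 3275.00 → outlier.
4392 > 3275.00 → outlier.
All remaining values lie within [243.00, 3275.00].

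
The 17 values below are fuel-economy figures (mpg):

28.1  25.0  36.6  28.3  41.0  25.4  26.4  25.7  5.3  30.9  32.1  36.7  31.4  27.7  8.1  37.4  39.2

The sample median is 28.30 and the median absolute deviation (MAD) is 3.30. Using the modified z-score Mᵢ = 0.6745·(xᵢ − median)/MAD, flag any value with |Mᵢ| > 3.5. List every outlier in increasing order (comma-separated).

|Mᵢ| > 3.5 ⇔ |xᵢ − 28.30| > 3.5·3.30/0.6745 = 17.12.
So outliers lie outside [11.18, 45.42].
5.3: M = -4.70 → outlier.
8.1: M = -4.13 → outlier.

5.3, 8.1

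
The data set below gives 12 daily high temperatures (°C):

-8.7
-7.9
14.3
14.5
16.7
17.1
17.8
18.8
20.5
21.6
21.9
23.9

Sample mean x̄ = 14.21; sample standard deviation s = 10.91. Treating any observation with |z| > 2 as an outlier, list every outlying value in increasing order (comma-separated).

-8.7, -7.9

Cutoffs at x̄ ± 2s: 14.21 ± 2·10.91 = [-7.61, 36.03].
-8.7: z = -2.10, |z| > 2 → outlier.
-7.9: z = -2.03, |z| > 2 → outlier.
Every other value lies within [-7.61, 36.03].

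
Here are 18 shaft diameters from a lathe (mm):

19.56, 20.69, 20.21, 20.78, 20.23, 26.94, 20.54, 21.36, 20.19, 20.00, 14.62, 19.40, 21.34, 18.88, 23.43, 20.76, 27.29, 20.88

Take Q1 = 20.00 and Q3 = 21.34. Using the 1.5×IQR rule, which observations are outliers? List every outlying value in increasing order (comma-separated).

IQR = Q3 − Q1 = 21.34 − 20.00 = 1.34.
Lower fence = Q1 − 1.5·IQR = 20.00 − 2.01 = 17.99.
Upper fence = Q3 + 1.5·IQR = 21.34 + 2.01 = 23.35.
14.62 < 17.99 → outlier.
23.43 > 23.35 → outlier.
26.94 > 23.35 → outlier.
27.29 > 23.35 → outlier.
All remaining values lie within [17.99, 23.35].

14.62, 23.43, 26.94, 27.29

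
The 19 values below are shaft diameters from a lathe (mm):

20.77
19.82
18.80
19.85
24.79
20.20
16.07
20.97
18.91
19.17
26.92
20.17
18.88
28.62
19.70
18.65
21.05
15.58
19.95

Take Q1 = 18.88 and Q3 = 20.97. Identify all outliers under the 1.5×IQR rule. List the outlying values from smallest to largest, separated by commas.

IQR = Q3 − Q1 = 20.97 − 18.88 = 2.09.
Lower fence = Q1 − 1.5·IQR = 18.88 − 3.135 = 15.745.
Upper fence = Q3 + 1.5·IQR = 20.97 + 3.135 = 24.105.
15.58 < 15.745 → outlier.
24.79 > 24.105 → outlier.
26.92 > 24.105 → outlier.
28.62 > 24.105 → outlier.
All remaining values lie within [15.745, 24.105].

15.58, 24.79, 26.92, 28.62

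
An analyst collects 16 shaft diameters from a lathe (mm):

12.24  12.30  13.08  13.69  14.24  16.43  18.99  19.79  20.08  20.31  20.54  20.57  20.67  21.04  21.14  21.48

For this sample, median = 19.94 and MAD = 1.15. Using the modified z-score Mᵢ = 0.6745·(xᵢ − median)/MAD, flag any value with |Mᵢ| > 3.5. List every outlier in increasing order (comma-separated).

|Mᵢ| > 3.5 ⇔ |xᵢ − 19.94| > 3.5·1.15/0.6745 = 5.97.
So outliers lie outside [13.97, 25.91].
12.24: M = -4.52 → outlier.
12.30: M = -4.48 → outlier.
13.08: M = -4.02 → outlier.
13.69: M = -3.67 → outlier.

12.24, 12.30, 13.08, 13.69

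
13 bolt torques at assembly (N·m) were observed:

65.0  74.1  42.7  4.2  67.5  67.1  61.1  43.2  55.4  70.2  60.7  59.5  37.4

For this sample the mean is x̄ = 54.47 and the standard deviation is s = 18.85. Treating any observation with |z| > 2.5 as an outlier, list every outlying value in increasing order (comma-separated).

Cutoffs at x̄ ± 2.5s: 54.47 ± 2.5·18.85 = [7.345, 101.595].
4.2: z = -2.67, |z| > 2.5 → outlier.
Every other value lies within [7.345, 101.595].

4.2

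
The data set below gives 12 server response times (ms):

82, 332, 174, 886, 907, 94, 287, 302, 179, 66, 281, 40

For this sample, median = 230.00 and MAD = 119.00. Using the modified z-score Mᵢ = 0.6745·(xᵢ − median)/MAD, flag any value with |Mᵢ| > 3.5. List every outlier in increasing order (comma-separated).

886, 907

|Mᵢ| > 3.5 ⇔ |xᵢ − 230.00| > 3.5·119.00/0.6745 = 617.49.
So outliers lie outside [-387.49, 847.49].
886: M = 3.72 → outlier.
907: M = 3.84 → outlier.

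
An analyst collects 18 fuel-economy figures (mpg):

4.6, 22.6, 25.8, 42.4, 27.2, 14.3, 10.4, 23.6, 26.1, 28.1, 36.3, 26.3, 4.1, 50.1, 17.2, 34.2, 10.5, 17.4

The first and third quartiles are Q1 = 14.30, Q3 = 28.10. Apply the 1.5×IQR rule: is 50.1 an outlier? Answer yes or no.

yes

IQR = Q3 − Q1 = 28.10 − 14.30 = 13.80.
Lower fence = Q1 − 1.5·IQR = 14.30 − 20.70 = -6.40.
Upper fence = Q3 + 1.5·IQR = 28.10 + 20.70 = 48.80.
50.1 lies above the upper fence.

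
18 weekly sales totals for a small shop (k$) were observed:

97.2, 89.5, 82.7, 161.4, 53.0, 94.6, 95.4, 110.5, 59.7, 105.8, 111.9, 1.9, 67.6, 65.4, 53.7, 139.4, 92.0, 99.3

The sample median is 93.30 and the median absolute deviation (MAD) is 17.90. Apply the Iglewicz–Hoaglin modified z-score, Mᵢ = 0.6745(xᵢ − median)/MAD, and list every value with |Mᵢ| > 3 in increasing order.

1.9

|Mᵢ| > 3 ⇔ |xᵢ − 93.30| > 3·17.90/0.6745 = 79.61.
So outliers lie outside [13.69, 172.91].
1.9: M = -3.44 → outlier.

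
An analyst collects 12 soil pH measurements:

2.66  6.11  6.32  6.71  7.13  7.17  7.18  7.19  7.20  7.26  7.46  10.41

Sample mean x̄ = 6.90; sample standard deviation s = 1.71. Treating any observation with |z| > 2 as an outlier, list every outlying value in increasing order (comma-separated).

Cutoffs at x̄ ± 2s: 6.90 ± 2·1.71 = [3.48, 10.32].
2.66: z = -2.48, |z| > 2 → outlier.
10.41: z = 2.05, |z| > 2 → outlier.
Every other value lies within [3.48, 10.32].

2.66, 10.41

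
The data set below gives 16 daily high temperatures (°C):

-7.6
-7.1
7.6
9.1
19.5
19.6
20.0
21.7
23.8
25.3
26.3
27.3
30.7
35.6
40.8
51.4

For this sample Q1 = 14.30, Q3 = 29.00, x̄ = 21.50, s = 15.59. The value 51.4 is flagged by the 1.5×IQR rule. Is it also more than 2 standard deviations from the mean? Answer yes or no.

z = (51.4 − 21.50) / 15.59 = 1.92.
|z| = 1.92 ≤ 2.

no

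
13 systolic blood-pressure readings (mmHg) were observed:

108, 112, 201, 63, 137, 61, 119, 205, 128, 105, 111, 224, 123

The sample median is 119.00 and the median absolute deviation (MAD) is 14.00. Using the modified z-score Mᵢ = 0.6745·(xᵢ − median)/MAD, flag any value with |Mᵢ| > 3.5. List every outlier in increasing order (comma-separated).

|Mᵢ| > 3.5 ⇔ |xᵢ − 119.00| > 3.5·14.00/0.6745 = 72.65.
So outliers lie outside [46.35, 191.65].
201: M = 3.95 → outlier.
205: M = 4.14 → outlier.
224: M = 5.06 → outlier.

201, 205, 224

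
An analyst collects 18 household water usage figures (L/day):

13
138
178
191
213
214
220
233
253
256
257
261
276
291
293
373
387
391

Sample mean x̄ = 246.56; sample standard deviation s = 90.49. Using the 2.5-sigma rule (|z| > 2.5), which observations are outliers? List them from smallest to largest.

Cutoffs at x̄ ± 2.5s: 246.56 ± 2.5·90.49 = [20.335, 472.785].
13: z = -2.58, |z| > 2.5 → outlier.
Every other value lies within [20.335, 472.785].

13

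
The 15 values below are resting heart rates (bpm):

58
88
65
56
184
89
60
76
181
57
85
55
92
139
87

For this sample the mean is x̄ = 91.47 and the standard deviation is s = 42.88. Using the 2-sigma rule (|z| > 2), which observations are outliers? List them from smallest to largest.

Cutoffs at x̄ ± 2s: 91.47 ± 2·42.88 = [5.71, 177.23].
181: z = 2.09, |z| > 2 → outlier.
184: z = 2.16, |z| > 2 → outlier.
Every other value lies within [5.71, 177.23].

181, 184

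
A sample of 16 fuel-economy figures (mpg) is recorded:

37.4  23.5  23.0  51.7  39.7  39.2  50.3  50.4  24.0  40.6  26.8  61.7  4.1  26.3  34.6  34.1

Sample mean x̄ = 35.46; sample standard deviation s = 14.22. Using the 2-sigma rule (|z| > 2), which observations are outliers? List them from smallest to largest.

4.1

Cutoffs at x̄ ± 2s: 35.46 ± 2·14.22 = [7.02, 63.90].
4.1: z = -2.21, |z| > 2 → outlier.
Every other value lies within [7.02, 63.90].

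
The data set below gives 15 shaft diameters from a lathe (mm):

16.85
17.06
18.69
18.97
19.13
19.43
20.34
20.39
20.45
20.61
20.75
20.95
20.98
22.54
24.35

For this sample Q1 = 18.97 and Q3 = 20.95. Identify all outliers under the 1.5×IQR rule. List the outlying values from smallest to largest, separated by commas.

IQR = Q3 − Q1 = 20.95 − 18.97 = 1.98.
Lower fence = Q1 − 1.5·IQR = 18.97 − 2.97 = 16.00.
Upper fence = Q3 + 1.5·IQR = 20.95 + 2.97 = 23.92.
24.35 > 23.92 → outlier.
All remaining values lie within [16.00, 23.92].

24.35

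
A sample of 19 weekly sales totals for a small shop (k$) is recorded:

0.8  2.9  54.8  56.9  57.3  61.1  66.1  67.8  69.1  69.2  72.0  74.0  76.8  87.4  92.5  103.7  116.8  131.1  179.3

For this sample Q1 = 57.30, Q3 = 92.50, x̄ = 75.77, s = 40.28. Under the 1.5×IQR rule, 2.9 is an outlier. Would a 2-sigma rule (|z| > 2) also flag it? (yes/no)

z = (2.9 − 75.77) / 40.28 = -1.81.
|z| = 1.81 ≤ 2.

no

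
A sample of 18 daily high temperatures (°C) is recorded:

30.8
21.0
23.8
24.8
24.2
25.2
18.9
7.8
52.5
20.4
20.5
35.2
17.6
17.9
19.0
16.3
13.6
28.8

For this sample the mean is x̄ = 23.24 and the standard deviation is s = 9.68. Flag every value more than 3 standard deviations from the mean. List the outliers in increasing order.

Cutoffs at x̄ ± 3s: 23.24 ± 3·9.68 = [-5.80, 52.28].
52.5: z = 3.02, |z| > 3 → outlier.
Every other value lies within [-5.80, 52.28].

52.5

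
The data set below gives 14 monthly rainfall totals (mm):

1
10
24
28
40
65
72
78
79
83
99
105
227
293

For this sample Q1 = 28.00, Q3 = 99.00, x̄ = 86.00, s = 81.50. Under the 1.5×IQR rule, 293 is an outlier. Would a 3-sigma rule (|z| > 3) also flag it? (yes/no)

z = (293 − 86.00) / 81.50 = 2.54.
|z| = 2.54 ≤ 3.

no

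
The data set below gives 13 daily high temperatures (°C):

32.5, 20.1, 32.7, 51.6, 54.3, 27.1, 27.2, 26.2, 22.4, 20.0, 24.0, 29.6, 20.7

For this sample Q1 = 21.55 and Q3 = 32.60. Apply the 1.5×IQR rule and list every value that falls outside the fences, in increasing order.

51.6, 54.3

IQR = Q3 − Q1 = 32.60 − 21.55 = 11.05.
Lower fence = Q1 − 1.5·IQR = 21.55 − 16.575 = 4.975.
Upper fence = Q3 + 1.5·IQR = 32.60 + 16.575 = 49.175.
51.6 > 49.175 → outlier.
54.3 > 49.175 → outlier.
All remaining values lie within [4.975, 49.175].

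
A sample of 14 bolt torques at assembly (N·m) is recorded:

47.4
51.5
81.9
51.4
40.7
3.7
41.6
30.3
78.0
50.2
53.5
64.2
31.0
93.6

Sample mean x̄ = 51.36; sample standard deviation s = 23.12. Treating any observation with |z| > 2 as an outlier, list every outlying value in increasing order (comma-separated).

Cutoffs at x̄ ± 2s: 51.36 ± 2·23.12 = [5.12, 97.60].
3.7: z = -2.06, |z| > 2 → outlier.
Every other value lies within [5.12, 97.60].

3.7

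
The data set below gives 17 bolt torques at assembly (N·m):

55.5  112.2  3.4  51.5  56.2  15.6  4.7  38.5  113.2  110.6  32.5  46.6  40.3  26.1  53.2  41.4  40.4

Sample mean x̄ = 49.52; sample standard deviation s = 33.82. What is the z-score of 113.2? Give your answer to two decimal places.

1.88

z = (113.2 − 49.52) / 33.82 = 1.88.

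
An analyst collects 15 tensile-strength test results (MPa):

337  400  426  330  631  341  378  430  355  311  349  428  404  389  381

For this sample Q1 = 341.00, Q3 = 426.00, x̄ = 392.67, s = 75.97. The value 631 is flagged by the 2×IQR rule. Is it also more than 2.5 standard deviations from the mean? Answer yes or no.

yes

z = (631 − 392.67) / 75.97 = 3.14.
|z| = 3.14 > 2.5.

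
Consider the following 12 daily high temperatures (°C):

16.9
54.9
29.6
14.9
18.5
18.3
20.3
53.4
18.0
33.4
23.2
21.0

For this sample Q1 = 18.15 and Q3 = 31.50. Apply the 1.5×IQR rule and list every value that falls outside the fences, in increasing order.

IQR = Q3 − Q1 = 31.50 − 18.15 = 13.35.
Lower fence = Q1 − 1.5·IQR = 18.15 − 20.025 = -1.875.
Upper fence = Q3 + 1.5·IQR = 31.50 + 20.025 = 51.525.
53.4 > 51.525 → outlier.
54.9 > 51.525 → outlier.
All remaining values lie within [-1.875, 51.525].

53.4, 54.9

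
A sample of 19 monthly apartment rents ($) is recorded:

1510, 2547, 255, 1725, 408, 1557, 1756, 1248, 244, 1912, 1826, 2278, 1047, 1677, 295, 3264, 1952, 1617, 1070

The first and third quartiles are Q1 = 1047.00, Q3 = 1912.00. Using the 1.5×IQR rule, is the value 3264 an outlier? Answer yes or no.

yes

IQR = Q3 − Q1 = 1912.00 − 1047.00 = 865.00.
Lower fence = Q1 − 1.5·IQR = 1047.00 − 1297.50 = -250.50.
Upper fence = Q3 + 1.5·IQR = 1912.00 + 1297.50 = 3209.50.
3264 lies above the upper fence.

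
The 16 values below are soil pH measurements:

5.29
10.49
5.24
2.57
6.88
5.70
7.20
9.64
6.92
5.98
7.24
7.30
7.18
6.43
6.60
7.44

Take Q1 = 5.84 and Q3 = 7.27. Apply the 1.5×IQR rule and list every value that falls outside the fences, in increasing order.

2.57, 9.64, 10.49

IQR = Q3 − Q1 = 7.27 − 5.84 = 1.43.
Lower fence = Q1 − 1.5·IQR = 5.84 − 2.145 = 3.695.
Upper fence = Q3 + 1.5·IQR = 7.27 + 2.145 = 9.415.
2.57 < 3.695 → outlier.
9.64 > 9.415 → outlier.
10.49 > 9.415 → outlier.
All remaining values lie within [3.695, 9.415].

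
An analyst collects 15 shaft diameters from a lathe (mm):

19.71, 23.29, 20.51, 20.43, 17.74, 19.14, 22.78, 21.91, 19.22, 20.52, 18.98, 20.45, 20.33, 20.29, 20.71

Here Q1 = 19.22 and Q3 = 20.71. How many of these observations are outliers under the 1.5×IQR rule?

IQR = 1.49; fences at 19.22 − 2.235 = 16.985 and 20.71 + 2.235 = 22.945.
Outside the cutoffs: 23.29.

1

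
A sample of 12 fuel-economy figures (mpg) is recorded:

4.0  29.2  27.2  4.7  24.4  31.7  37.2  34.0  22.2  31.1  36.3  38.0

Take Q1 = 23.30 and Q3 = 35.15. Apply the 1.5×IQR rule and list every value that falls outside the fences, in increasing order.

IQR = Q3 − Q1 = 35.15 − 23.30 = 11.85.
Lower fence = Q1 − 1.5·IQR = 23.30 − 17.775 = 5.525.
Upper fence = Q3 + 1.5·IQR = 35.15 + 17.775 = 52.925.
4.0 < 5.525 → outlier.
4.7 < 5.525 → outlier.
All remaining values lie within [5.525, 52.925].

4.0, 4.7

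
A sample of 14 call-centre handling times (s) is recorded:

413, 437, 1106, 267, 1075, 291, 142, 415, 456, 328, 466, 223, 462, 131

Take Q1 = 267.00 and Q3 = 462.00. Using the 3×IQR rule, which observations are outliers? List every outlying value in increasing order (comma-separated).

IQR = Q3 − Q1 = 462.00 − 267.00 = 195.00.
Lower fence = Q1 − 3·IQR = 267.00 − 585.00 = -318.00.
Upper fence = Q3 + 3·IQR = 462.00 + 585.00 = 1047.00.
1075 > 1047.00 → outlier.
1106 > 1047.00 → outlier.
All remaining values lie within [-318.00, 1047.00].

1075, 1106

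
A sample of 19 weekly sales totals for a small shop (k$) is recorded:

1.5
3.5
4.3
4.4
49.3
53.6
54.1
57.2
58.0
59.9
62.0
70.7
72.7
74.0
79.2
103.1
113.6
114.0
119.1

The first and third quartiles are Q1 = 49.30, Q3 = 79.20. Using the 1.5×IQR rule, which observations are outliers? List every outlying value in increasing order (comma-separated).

IQR = Q3 − Q1 = 79.20 − 49.30 = 29.90.
Lower fence = Q1 − 1.5·IQR = 49.30 − 44.85 = 4.45.
Upper fence = Q3 + 1.5·IQR = 79.20 + 44.85 = 124.05.
1.5 < 4.45 → outlier.
3.5 < 4.45 → outlier.
4.3 < 4.45 → outlier.
4.4 < 4.45 → outlier.
All remaining values lie within [4.45, 124.05].

1.5, 3.5, 4.3, 4.4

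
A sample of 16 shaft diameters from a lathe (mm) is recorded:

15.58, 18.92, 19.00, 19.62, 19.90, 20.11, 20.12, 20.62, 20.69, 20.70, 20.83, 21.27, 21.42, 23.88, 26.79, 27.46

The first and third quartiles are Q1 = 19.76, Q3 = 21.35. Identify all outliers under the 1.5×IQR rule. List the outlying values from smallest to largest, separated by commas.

IQR = Q3 − Q1 = 21.35 − 19.76 = 1.59.
Lower fence = Q1 − 1.5·IQR = 19.76 − 2.385 = 17.375.
Upper fence = Q3 + 1.5·IQR = 21.35 + 2.385 = 23.735.
15.58 < 17.375 → outlier.
23.88 > 23.735 → outlier.
26.79 > 23.735 → outlier.
27.46 > 23.735 → outlier.
All remaining values lie within [17.375, 23.735].

15.58, 23.88, 26.79, 27.46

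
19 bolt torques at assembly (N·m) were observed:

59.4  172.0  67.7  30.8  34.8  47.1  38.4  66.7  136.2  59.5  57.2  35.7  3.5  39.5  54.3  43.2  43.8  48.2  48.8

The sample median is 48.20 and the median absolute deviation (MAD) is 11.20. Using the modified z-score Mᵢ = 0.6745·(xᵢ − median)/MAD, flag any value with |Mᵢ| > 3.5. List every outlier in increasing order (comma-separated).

|Mᵢ| > 3.5 ⇔ |xᵢ − 48.20| > 3.5·11.20/0.6745 = 58.12.
So outliers lie outside [-9.92, 106.32].
136.2: M = 5.30 → outlier.
172.0: M = 7.46 → outlier.

136.2, 172.0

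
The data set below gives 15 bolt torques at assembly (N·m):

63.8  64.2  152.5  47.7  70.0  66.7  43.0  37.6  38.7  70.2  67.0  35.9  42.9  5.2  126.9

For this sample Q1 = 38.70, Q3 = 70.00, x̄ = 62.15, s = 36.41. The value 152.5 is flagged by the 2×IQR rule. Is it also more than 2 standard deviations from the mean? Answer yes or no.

z = (152.5 − 62.15) / 36.41 = 2.48.
|z| = 2.48 > 2.

yes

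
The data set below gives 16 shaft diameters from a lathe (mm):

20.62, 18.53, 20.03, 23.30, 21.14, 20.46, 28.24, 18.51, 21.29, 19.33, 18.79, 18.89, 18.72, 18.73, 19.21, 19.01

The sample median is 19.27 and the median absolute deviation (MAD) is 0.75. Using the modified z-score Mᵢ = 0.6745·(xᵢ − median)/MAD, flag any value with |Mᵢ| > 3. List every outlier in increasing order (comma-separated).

|Mᵢ| > 3 ⇔ |xᵢ − 19.27| > 3·0.75/0.6745 = 3.34.
So outliers lie outside [15.93, 22.61].
23.30: M = 3.62 → outlier.
28.24: M = 8.07 → outlier.

23.30, 28.24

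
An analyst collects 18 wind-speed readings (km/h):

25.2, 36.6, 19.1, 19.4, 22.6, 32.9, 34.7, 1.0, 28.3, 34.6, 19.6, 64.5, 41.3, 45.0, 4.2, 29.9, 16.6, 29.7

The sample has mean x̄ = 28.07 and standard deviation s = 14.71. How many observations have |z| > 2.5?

0

Cutoffs: x̄ ± 2.5s = [-8.705, 64.845].
Every value lies within the cutoffs.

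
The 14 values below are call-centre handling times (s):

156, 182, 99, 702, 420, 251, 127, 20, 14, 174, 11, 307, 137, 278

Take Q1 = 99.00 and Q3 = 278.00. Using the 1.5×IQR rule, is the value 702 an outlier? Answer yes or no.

yes

IQR = Q3 − Q1 = 278.00 − 99.00 = 179.00.
Lower fence = Q1 − 1.5·IQR = 99.00 − 268.50 = -169.50.
Upper fence = Q3 + 1.5·IQR = 278.00 + 268.50 = 546.50.
702 lies above the upper fence.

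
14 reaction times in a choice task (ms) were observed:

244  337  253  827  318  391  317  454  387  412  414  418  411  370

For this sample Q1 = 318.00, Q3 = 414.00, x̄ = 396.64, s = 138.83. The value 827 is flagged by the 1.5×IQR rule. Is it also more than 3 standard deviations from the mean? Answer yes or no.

yes

z = (827 − 396.64) / 138.83 = 3.10.
|z| = 3.10 > 3.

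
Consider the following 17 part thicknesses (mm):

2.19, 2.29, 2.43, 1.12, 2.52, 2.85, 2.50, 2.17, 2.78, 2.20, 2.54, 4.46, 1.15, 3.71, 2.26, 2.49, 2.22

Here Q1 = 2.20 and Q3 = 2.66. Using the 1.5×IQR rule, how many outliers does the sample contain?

4

IQR = 0.46; fences at 2.20 − 0.69 = 1.51 and 2.66 + 0.69 = 3.35.
Outside the cutoffs: 1.12, 1.15, 3.71, 4.46.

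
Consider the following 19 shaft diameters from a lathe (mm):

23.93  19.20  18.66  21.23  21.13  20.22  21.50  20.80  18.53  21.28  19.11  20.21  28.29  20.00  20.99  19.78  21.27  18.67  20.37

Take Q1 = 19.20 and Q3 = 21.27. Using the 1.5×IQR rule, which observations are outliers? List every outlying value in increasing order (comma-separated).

IQR = Q3 − Q1 = 21.27 − 19.20 = 2.07.
Lower fence = Q1 − 1.5·IQR = 19.20 − 3.105 = 16.095.
Upper fence = Q3 + 1.5·IQR = 21.27 + 3.105 = 24.375.
28.29 > 24.375 → outlier.
All remaining values lie within [16.095, 24.375].

28.29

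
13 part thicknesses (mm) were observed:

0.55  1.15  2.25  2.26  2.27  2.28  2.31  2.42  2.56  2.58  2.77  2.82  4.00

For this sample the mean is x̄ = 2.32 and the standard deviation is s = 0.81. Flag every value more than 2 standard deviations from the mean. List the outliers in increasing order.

Cutoffs at x̄ ± 2s: 2.32 ± 2·0.81 = [0.70, 3.94].
0.55: z = -2.19, |z| > 2 → outlier.
4.00: z = 2.07, |z| > 2 → outlier.
Every other value lies within [0.70, 3.94].

0.55, 4.00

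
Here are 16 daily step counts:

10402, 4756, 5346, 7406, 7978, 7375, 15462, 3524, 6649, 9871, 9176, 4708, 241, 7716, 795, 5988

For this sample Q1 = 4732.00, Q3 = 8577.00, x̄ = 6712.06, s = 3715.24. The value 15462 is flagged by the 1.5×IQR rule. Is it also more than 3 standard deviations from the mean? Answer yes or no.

z = (15462 − 6712.06) / 3715.24 = 2.36.
|z| = 2.36 ≤ 3.

no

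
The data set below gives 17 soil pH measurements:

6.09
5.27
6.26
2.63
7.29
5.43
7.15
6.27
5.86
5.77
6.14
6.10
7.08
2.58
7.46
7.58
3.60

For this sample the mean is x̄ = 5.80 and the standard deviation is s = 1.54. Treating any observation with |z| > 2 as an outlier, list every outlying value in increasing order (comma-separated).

Cutoffs at x̄ ± 2s: 5.80 ± 2·1.54 = [2.72, 8.88].
2.58: z = -2.09, |z| > 2 → outlier.
2.63: z = -2.06, |z| > 2 → outlier.
Every other value lies within [2.72, 8.88].

2.58, 2.63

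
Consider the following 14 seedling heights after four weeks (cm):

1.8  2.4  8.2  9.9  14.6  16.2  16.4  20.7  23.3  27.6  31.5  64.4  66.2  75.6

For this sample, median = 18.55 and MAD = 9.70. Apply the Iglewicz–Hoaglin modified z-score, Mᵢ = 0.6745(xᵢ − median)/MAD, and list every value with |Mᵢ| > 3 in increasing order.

|Mᵢ| > 3 ⇔ |xᵢ − 18.55| > 3·9.70/0.6745 = 43.14.
So outliers lie outside [-24.59, 61.69].
64.4: M = 3.19 → outlier.
66.2: M = 3.31 → outlier.
75.6: M = 3.97 → outlier.

64.4, 66.2, 75.6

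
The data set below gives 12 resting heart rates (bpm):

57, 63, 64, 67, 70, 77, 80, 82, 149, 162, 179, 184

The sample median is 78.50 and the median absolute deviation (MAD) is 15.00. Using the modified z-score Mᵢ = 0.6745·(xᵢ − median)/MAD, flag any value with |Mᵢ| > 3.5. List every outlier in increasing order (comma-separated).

162, 179, 184

|Mᵢ| > 3.5 ⇔ |xᵢ − 78.50| > 3.5·15.00/0.6745 = 77.84.
So outliers lie outside [0.66, 156.34].
162: M = 3.75 → outlier.
179: M = 4.52 → outlier.
184: M = 4.74 → outlier.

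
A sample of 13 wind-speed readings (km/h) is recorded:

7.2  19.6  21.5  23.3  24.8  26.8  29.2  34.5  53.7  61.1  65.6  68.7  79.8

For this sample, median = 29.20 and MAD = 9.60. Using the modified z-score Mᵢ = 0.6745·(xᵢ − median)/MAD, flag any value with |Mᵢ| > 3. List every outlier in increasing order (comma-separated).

|Mᵢ| > 3 ⇔ |xᵢ − 29.20| > 3·9.60/0.6745 = 42.70.
So outliers lie outside [-13.50, 71.90].
79.8: M = 3.56 → outlier.

79.8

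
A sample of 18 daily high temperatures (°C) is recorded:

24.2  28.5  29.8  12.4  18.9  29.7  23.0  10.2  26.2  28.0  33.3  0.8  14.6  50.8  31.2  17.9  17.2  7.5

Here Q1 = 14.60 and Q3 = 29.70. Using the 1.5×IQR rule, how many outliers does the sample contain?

0

IQR = 15.10; fences at 14.60 − 22.65 = -8.05 and 29.70 + 22.65 = 52.35.
Every value lies within the cutoffs.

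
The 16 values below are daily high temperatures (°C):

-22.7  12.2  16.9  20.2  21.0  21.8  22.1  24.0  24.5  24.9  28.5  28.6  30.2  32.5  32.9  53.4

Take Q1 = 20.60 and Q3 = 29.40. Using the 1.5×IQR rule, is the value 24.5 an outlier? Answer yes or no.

IQR = Q3 − Q1 = 29.40 − 20.60 = 8.80.
Lower fence = Q1 − 1.5·IQR = 20.60 − 13.20 = 7.40.
Upper fence = Q3 + 1.5·IQR = 29.40 + 13.20 = 42.60.
24.5 lies within [7.40, 42.60].

no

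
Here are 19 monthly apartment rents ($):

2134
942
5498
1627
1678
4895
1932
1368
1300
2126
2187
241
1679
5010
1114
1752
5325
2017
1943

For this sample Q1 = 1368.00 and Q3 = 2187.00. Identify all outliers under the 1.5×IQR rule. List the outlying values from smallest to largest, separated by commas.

4895, 5010, 5325, 5498

IQR = Q3 − Q1 = 2187.00 − 1368.00 = 819.00.
Lower fence = Q1 − 1.5·IQR = 1368.00 − 1228.50 = 139.50.
Upper fence = Q3 + 1.5·IQR = 2187.00 + 1228.50 = 3415.50.
4895 > 3415.50 → outlier.
5010 > 3415.50 → outlier.
5325 > 3415.50 → outlier.
5498 > 3415.50 → outlier.
All remaining values lie within [139.50, 3415.50].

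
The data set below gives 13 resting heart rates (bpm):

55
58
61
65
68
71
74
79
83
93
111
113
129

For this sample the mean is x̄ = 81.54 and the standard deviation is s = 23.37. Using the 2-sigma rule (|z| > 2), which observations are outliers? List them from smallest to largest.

129

Cutoffs at x̄ ± 2s: 81.54 ± 2·23.37 = [34.80, 128.28].
129: z = 2.03, |z| > 2 → outlier.
Every other value lies within [34.80, 128.28].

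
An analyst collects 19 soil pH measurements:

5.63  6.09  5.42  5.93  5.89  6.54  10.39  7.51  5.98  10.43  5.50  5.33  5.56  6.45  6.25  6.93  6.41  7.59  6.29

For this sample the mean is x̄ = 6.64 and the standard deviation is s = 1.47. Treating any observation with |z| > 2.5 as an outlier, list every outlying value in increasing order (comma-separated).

Cutoffs at x̄ ± 2.5s: 6.64 ± 2.5·1.47 = [2.965, 10.315].
10.39: z = 2.55, |z| > 2.5 → outlier.
10.43: z = 2.58, |z| > 2.5 → outlier.
Every other value lies within [2.965, 10.315].

10.39, 10.43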